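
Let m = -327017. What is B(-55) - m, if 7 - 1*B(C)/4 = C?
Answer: 327265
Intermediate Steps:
B(C) = 28 - 4*C
B(-55) - m = (28 - 4*(-55)) - 1*(-327017) = (28 + 220) + 327017 = 248 + 327017 = 327265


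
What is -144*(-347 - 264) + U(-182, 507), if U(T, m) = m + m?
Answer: 88998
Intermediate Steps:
U(T, m) = 2*m
-144*(-347 - 264) + U(-182, 507) = -144*(-347 - 264) + 2*507 = -144*(-611) + 1014 = 87984 + 1014 = 88998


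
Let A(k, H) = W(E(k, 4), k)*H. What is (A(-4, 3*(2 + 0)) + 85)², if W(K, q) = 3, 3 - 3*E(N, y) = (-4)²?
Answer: 10609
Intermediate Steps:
E(N, y) = -13/3 (E(N, y) = 1 - ⅓*(-4)² = 1 - ⅓*16 = 1 - 16/3 = -13/3)
A(k, H) = 3*H
(A(-4, 3*(2 + 0)) + 85)² = (3*(3*(2 + 0)) + 85)² = (3*(3*2) + 85)² = (3*6 + 85)² = (18 + 85)² = 103² = 10609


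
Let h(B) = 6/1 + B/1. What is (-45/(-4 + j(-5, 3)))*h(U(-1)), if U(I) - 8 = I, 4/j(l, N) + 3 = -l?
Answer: 585/2 ≈ 292.50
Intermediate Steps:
j(l, N) = 4/(-3 - l)
U(I) = 8 + I
h(B) = 6 + B (h(B) = 6*1 + B*1 = 6 + B)
(-45/(-4 + j(-5, 3)))*h(U(-1)) = (-45/(-4 - 4/(3 - 5)))*(6 + (8 - 1)) = (-45/(-4 - 4/(-2)))*(6 + 7) = (-45/(-4 - 4*(-½)))*13 = (-45/(-4 + 2))*13 = (-45/(-2))*13 = -½*(-45)*13 = (45/2)*13 = 585/2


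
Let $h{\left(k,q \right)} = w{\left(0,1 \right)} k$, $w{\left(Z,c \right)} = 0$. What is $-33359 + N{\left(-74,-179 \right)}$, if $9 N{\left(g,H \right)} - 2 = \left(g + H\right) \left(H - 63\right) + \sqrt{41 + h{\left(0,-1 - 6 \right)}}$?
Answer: $- \frac{239003}{9} + \frac{\sqrt{41}}{9} \approx -26555.0$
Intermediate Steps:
$h{\left(k,q \right)} = 0$ ($h{\left(k,q \right)} = 0 k = 0$)
$N{\left(g,H \right)} = \frac{2}{9} + \frac{\sqrt{41}}{9} + \frac{\left(-63 + H\right) \left(H + g\right)}{9}$ ($N{\left(g,H \right)} = \frac{2}{9} + \frac{\left(g + H\right) \left(H - 63\right) + \sqrt{41 + 0}}{9} = \frac{2}{9} + \frac{\left(H + g\right) \left(-63 + H\right) + \sqrt{41}}{9} = \frac{2}{9} + \frac{\left(-63 + H\right) \left(H + g\right) + \sqrt{41}}{9} = \frac{2}{9} + \frac{\sqrt{41} + \left(-63 + H\right) \left(H + g\right)}{9} = \frac{2}{9} + \left(\frac{\sqrt{41}}{9} + \frac{\left(-63 + H\right) \left(H + g\right)}{9}\right) = \frac{2}{9} + \frac{\sqrt{41}}{9} + \frac{\left(-63 + H\right) \left(H + g\right)}{9}$)
$-33359 + N{\left(-74,-179 \right)} = -33359 + \left(\frac{2}{9} - -1253 - -518 + \frac{\sqrt{41}}{9} + \frac{\left(-179\right)^{2}}{9} + \frac{1}{9} \left(-179\right) \left(-74\right)\right) = -33359 + \left(\frac{2}{9} + 1253 + 518 + \frac{\sqrt{41}}{9} + \frac{1}{9} \cdot 32041 + \frac{13246}{9}\right) = -33359 + \left(\frac{2}{9} + 1253 + 518 + \frac{\sqrt{41}}{9} + \frac{32041}{9} + \frac{13246}{9}\right) = -33359 + \left(\frac{61228}{9} + \frac{\sqrt{41}}{9}\right) = - \frac{239003}{9} + \frac{\sqrt{41}}{9}$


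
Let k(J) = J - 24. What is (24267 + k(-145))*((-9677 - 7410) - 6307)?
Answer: -563748612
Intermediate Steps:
k(J) = -24 + J
(24267 + k(-145))*((-9677 - 7410) - 6307) = (24267 + (-24 - 145))*((-9677 - 7410) - 6307) = (24267 - 169)*(-17087 - 6307) = 24098*(-23394) = -563748612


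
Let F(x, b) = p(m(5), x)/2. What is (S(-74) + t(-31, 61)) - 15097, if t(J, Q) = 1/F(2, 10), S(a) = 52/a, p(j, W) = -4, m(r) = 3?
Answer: -1117267/74 ≈ -15098.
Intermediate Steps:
F(x, b) = -2 (F(x, b) = -4/2 = -4*1/2 = -2)
t(J, Q) = -1/2 (t(J, Q) = 1/(-2) = -1/2)
(S(-74) + t(-31, 61)) - 15097 = (52/(-74) - 1/2) - 15097 = (52*(-1/74) - 1/2) - 15097 = (-26/37 - 1/2) - 15097 = -89/74 - 15097 = -1117267/74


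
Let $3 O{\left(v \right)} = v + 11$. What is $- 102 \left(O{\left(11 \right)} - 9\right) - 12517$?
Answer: $-12347$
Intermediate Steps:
$O{\left(v \right)} = \frac{11}{3} + \frac{v}{3}$ ($O{\left(v \right)} = \frac{v + 11}{3} = \frac{11 + v}{3} = \frac{11}{3} + \frac{v}{3}$)
$- 102 \left(O{\left(11 \right)} - 9\right) - 12517 = - 102 \left(\left(\frac{11}{3} + \frac{1}{3} \cdot 11\right) - 9\right) - 12517 = - 102 \left(\left(\frac{11}{3} + \frac{11}{3}\right) - 9\right) - 12517 = - 102 \left(\frac{22}{3} - 9\right) - 12517 = \left(-102\right) \left(- \frac{5}{3}\right) - 12517 = 170 - 12517 = -12347$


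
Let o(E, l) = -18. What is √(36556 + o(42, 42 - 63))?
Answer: √36538 ≈ 191.15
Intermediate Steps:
√(36556 + o(42, 42 - 63)) = √(36556 - 18) = √36538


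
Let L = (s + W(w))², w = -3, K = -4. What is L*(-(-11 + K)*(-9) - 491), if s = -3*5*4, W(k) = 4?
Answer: -1963136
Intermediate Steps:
s = -60 (s = -15*4 = -60)
L = 3136 (L = (-60 + 4)² = (-56)² = 3136)
L*(-(-11 + K)*(-9) - 491) = 3136*(-(-11 - 4)*(-9) - 491) = 3136*(-(-15)*(-9) - 491) = 3136*(-1*135 - 491) = 3136*(-135 - 491) = 3136*(-626) = -1963136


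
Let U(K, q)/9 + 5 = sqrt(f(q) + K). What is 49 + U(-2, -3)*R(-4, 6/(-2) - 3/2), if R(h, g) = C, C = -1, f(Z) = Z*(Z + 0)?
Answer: 94 - 9*sqrt(7) ≈ 70.188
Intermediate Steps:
f(Z) = Z**2 (f(Z) = Z*Z = Z**2)
U(K, q) = -45 + 9*sqrt(K + q**2) (U(K, q) = -45 + 9*sqrt(q**2 + K) = -45 + 9*sqrt(K + q**2))
R(h, g) = -1
49 + U(-2, -3)*R(-4, 6/(-2) - 3/2) = 49 + (-45 + 9*sqrt(-2 + (-3)**2))*(-1) = 49 + (-45 + 9*sqrt(-2 + 9))*(-1) = 49 + (-45 + 9*sqrt(7))*(-1) = 49 + (45 - 9*sqrt(7)) = 94 - 9*sqrt(7)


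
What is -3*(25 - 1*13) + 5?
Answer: -31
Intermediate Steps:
-3*(25 - 1*13) + 5 = -3*(25 - 13) + 5 = -3*12 + 5 = -36 + 5 = -31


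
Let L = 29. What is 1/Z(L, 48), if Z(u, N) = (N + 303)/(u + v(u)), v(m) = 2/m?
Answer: 281/3393 ≈ 0.082818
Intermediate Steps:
Z(u, N) = (303 + N)/(u + 2/u) (Z(u, N) = (N + 303)/(u + 2/u) = (303 + N)/(u + 2/u))
1/Z(L, 48) = 1/(29*(303 + 48)/(2 + 29²)) = 1/(29*351/(2 + 841)) = 1/(29*351/843) = 1/(29*(1/843)*351) = 1/(3393/281) = 281/3393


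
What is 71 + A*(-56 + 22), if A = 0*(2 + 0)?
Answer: 71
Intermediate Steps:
A = 0 (A = 0*2 = 0)
71 + A*(-56 + 22) = 71 + 0*(-56 + 22) = 71 + 0*(-34) = 71 + 0 = 71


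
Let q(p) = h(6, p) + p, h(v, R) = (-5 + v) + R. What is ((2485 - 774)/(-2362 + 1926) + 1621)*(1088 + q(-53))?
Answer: 693059235/436 ≈ 1.5896e+6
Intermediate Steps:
h(v, R) = -5 + R + v
q(p) = 1 + 2*p (q(p) = (-5 + p + 6) + p = (1 + p) + p = 1 + 2*p)
((2485 - 774)/(-2362 + 1926) + 1621)*(1088 + q(-53)) = ((2485 - 774)/(-2362 + 1926) + 1621)*(1088 + (1 + 2*(-53))) = (1711/(-436) + 1621)*(1088 + (1 - 106)) = (1711*(-1/436) + 1621)*(1088 - 105) = (-1711/436 + 1621)*983 = (705045/436)*983 = 693059235/436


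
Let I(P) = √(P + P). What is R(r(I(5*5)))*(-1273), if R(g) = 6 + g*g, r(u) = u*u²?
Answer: -159132638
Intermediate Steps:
I(P) = √2*√P (I(P) = √(2*P) = √2*√P)
r(u) = u³
R(g) = 6 + g²
R(r(I(5*5)))*(-1273) = (6 + ((√2*√(5*5))³)²)*(-1273) = (6 + ((√2*√25)³)²)*(-1273) = (6 + ((√2*5)³)²)*(-1273) = (6 + ((5*√2)³)²)*(-1273) = (6 + (250*√2)²)*(-1273) = (6 + 125000)*(-1273) = 125006*(-1273) = -159132638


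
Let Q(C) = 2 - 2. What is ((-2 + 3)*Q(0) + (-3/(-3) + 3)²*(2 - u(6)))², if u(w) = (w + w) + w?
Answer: 65536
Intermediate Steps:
u(w) = 3*w (u(w) = 2*w + w = 3*w)
Q(C) = 0
((-2 + 3)*Q(0) + (-3/(-3) + 3)²*(2 - u(6)))² = ((-2 + 3)*0 + (-3/(-3) + 3)²*(2 - 3*6))² = (1*0 + (-3*(-⅓) + 3)²*(2 - 1*18))² = (0 + (1 + 3)²*(2 - 18))² = (0 + 4²*(-16))² = (0 + 16*(-16))² = (0 - 256)² = (-256)² = 65536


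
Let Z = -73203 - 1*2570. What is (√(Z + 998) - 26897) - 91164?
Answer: -118061 + 5*I*√2991 ≈ -1.1806e+5 + 273.45*I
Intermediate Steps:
Z = -75773 (Z = -73203 - 2570 = -75773)
(√(Z + 998) - 26897) - 91164 = (√(-75773 + 998) - 26897) - 91164 = (√(-74775) - 26897) - 91164 = (5*I*√2991 - 26897) - 91164 = (-26897 + 5*I*√2991) - 91164 = -118061 + 5*I*√2991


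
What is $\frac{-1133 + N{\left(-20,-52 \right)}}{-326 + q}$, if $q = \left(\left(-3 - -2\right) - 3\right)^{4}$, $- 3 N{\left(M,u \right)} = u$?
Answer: $\frac{3347}{210} \approx 15.938$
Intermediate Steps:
$N{\left(M,u \right)} = - \frac{u}{3}$
$q = 256$ ($q = \left(\left(-3 + 2\right) - 3\right)^{4} = \left(-1 - 3\right)^{4} = \left(-4\right)^{4} = 256$)
$\frac{-1133 + N{\left(-20,-52 \right)}}{-326 + q} = \frac{-1133 - - \frac{52}{3}}{-326 + 256} = \frac{-1133 + \frac{52}{3}}{-70} = \left(- \frac{3347}{3}\right) \left(- \frac{1}{70}\right) = \frac{3347}{210}$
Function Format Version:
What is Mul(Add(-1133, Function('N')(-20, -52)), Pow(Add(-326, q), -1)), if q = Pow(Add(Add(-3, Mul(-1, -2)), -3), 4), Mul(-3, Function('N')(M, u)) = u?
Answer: Rational(3347, 210) ≈ 15.938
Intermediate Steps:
Function('N')(M, u) = Mul(Rational(-1, 3), u)
q = 256 (q = Pow(Add(Add(-3, 2), -3), 4) = Pow(Add(-1, -3), 4) = Pow(-4, 4) = 256)
Mul(Add(-1133, Function('N')(-20, -52)), Pow(Add(-326, q), -1)) = Mul(Add(-1133, Mul(Rational(-1, 3), -52)), Pow(Add(-326, 256), -1)) = Mul(Add(-1133, Rational(52, 3)), Pow(-70, -1)) = Mul(Rational(-3347, 3), Rational(-1, 70)) = Rational(3347, 210)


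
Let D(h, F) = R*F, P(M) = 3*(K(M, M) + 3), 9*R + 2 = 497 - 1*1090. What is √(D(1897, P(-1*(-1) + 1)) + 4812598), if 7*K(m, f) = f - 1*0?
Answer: 17*√149853/3 ≈ 2193.6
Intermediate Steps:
R = -595/9 (R = -2/9 + (497 - 1*1090)/9 = -2/9 + (497 - 1090)/9 = -2/9 + (⅑)*(-593) = -2/9 - 593/9 = -595/9 ≈ -66.111)
K(m, f) = f/7 (K(m, f) = (f - 1*0)/7 = (f + 0)/7 = f/7)
P(M) = 9 + 3*M/7 (P(M) = 3*(M/7 + 3) = 3*(3 + M/7) = 9 + 3*M/7)
D(h, F) = -595*F/9
√(D(1897, P(-1*(-1) + 1)) + 4812598) = √(-595*(9 + 3*(-1*(-1) + 1)/7)/9 + 4812598) = √(-595*(9 + 3*(1 + 1)/7)/9 + 4812598) = √(-595*(9 + (3/7)*2)/9 + 4812598) = √(-595*(9 + 6/7)/9 + 4812598) = √(-595/9*69/7 + 4812598) = √(-1955/3 + 4812598) = √(14435839/3) = 17*√149853/3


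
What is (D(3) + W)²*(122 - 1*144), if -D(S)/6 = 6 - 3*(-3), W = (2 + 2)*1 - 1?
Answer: -166518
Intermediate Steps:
W = 3 (W = 4*1 - 1 = 4 - 1 = 3)
D(S) = -90 (D(S) = -6*(6 - 3*(-3)) = -6*(6 + 9) = -6*15 = -90)
(D(3) + W)²*(122 - 1*144) = (-90 + 3)²*(122 - 1*144) = (-87)²*(122 - 144) = 7569*(-22) = -166518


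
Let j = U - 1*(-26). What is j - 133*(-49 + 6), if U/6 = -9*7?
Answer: 5367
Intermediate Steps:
U = -378 (U = 6*(-9*7) = 6*(-63) = -378)
j = -352 (j = -378 - 1*(-26) = -378 + 26 = -352)
j - 133*(-49 + 6) = -352 - 133*(-49 + 6) = -352 - 133*(-43) = -352 + 5719 = 5367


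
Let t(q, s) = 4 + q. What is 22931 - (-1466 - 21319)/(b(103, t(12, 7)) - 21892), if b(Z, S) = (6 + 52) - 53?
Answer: 501868012/21887 ≈ 22930.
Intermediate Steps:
b(Z, S) = 5 (b(Z, S) = 58 - 53 = 5)
22931 - (-1466 - 21319)/(b(103, t(12, 7)) - 21892) = 22931 - (-1466 - 21319)/(5 - 21892) = 22931 - (-22785)/(-21887) = 22931 - (-22785)*(-1)/21887 = 22931 - 1*22785/21887 = 22931 - 22785/21887 = 501868012/21887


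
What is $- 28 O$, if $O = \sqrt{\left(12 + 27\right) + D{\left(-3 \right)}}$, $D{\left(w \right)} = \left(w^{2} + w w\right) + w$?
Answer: $- 84 \sqrt{6} \approx -205.76$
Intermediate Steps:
$D{\left(w \right)} = w + 2 w^{2}$ ($D{\left(w \right)} = \left(w^{2} + w^{2}\right) + w = 2 w^{2} + w = w + 2 w^{2}$)
$O = 3 \sqrt{6}$ ($O = \sqrt{\left(12 + 27\right) - 3 \left(1 + 2 \left(-3\right)\right)} = \sqrt{39 - 3 \left(1 - 6\right)} = \sqrt{39 - -15} = \sqrt{39 + 15} = \sqrt{54} = 3 \sqrt{6} \approx 7.3485$)
$- 28 O = - 28 \cdot 3 \sqrt{6} = - 84 \sqrt{6}$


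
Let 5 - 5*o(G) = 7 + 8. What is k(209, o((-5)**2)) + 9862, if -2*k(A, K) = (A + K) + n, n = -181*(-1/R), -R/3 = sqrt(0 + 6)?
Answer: 19517/2 + 181*sqrt(6)/36 ≈ 9770.8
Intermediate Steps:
R = -3*sqrt(6) (R = -3*sqrt(0 + 6) = -3*sqrt(6) ≈ -7.3485)
o(G) = -2 (o(G) = 1 - (7 + 8)/5 = 1 - 1/5*15 = 1 - 3 = -2)
n = -181*sqrt(6)/18 ≈ -24.631
k(A, K) = -A/2 - K/2 + 181*sqrt(6)/36 (k(A, K) = -((A + K) - 181*sqrt(6)/18)/2 = -(A + K - 181*sqrt(6)/18)/2 = -A/2 - K/2 + 181*sqrt(6)/36)
k(209, o((-5)**2)) + 9862 = (-1/2*209 - 1/2*(-2) + 181*sqrt(6)/36) + 9862 = (-209/2 + 1 + 181*sqrt(6)/36) + 9862 = (-207/2 + 181*sqrt(6)/36) + 9862 = 19517/2 + 181*sqrt(6)/36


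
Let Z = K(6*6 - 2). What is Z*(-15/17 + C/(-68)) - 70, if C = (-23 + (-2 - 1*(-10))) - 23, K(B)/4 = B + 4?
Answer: -2026/17 ≈ -119.18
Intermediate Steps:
K(B) = 16 + 4*B (K(B) = 4*(B + 4) = 4*(4 + B) = 16 + 4*B)
Z = 152 (Z = 16 + 4*(6*6 - 2) = 16 + 4*(36 - 2) = 16 + 4*34 = 16 + 136 = 152)
C = -38 (C = (-23 + (-2 + 10)) - 23 = (-23 + 8) - 23 = -15 - 23 = -38)
Z*(-15/17 + C/(-68)) - 70 = 152*(-15/17 - 38/(-68)) - 70 = 152*(-15*1/17 - 38*(-1/68)) - 70 = 152*(-15/17 + 19/34) - 70 = 152*(-11/34) - 70 = -836/17 - 70 = -2026/17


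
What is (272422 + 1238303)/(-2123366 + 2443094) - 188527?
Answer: -20091949977/106576 ≈ -1.8852e+5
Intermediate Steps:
(272422 + 1238303)/(-2123366 + 2443094) - 188527 = 1510725/319728 - 188527 = 1510725*(1/319728) - 188527 = 503575/106576 - 188527 = -20091949977/106576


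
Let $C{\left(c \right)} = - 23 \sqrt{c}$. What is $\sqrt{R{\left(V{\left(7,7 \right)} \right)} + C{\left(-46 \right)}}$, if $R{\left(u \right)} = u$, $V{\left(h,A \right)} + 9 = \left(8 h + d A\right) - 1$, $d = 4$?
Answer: $\sqrt{74 - 23 i \sqrt{46}} \approx 11.105 - 7.0234 i$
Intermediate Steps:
$V{\left(h,A \right)} = -10 + 4 A + 8 h$ ($V{\left(h,A \right)} = -9 - \left(1 - 8 h - 4 A\right) = -9 + \left(-1 + 4 A + 8 h\right) = -10 + 4 A + 8 h$)
$\sqrt{R{\left(V{\left(7,7 \right)} \right)} + C{\left(-46 \right)}} = \sqrt{\left(-10 + 4 \cdot 7 + 8 \cdot 7\right) - 23 \sqrt{-46}} = \sqrt{\left(-10 + 28 + 56\right) - 23 i \sqrt{46}} = \sqrt{74 - 23 i \sqrt{46}}$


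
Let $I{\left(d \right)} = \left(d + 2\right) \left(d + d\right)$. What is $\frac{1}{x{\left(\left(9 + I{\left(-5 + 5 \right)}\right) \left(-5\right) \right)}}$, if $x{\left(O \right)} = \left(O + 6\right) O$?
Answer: $\frac{1}{1755} \approx 0.0005698$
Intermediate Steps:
$I{\left(d \right)} = 2 d \left(2 + d\right)$ ($I{\left(d \right)} = \left(2 + d\right) 2 d = 2 d \left(2 + d\right)$)
$x{\left(O \right)} = O \left(6 + O\right)$ ($x{\left(O \right)} = \left(6 + O\right) O = O \left(6 + O\right)$)
$\frac{1}{x{\left(\left(9 + I{\left(-5 + 5 \right)}\right) \left(-5\right) \right)}} = \frac{1}{\left(9 + 2 \left(-5 + 5\right) \left(2 + \left(-5 + 5\right)\right)\right) \left(-5\right) \left(6 + \left(9 + 2 \left(-5 + 5\right) \left(2 + \left(-5 + 5\right)\right)\right) \left(-5\right)\right)} = \frac{1}{\left(9 + 2 \cdot 0 \left(2 + 0\right)\right) \left(-5\right) \left(6 + \left(9 + 2 \cdot 0 \left(2 + 0\right)\right) \left(-5\right)\right)} = \frac{1}{\left(9 + 2 \cdot 0 \cdot 2\right) \left(-5\right) \left(6 + \left(9 + 2 \cdot 0 \cdot 2\right) \left(-5\right)\right)} = \frac{1}{\left(9 + 0\right) \left(-5\right) \left(6 + \left(9 + 0\right) \left(-5\right)\right)} = \frac{1}{9 \left(-5\right) \left(6 + 9 \left(-5\right)\right)} = \frac{1}{\left(-45\right) \left(6 - 45\right)} = \frac{1}{\left(-45\right) \left(-39\right)} = \frac{1}{1755}$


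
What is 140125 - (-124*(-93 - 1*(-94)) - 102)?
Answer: 140351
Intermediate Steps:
140125 - (-124*(-93 - 1*(-94)) - 102) = 140125 - (-124*(-93 + 94) - 102) = 140125 - (-124*1 - 102) = 140125 - (-124 - 102) = 140125 - 1*(-226) = 140125 + 226 = 140351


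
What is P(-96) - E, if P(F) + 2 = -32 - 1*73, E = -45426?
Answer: 45319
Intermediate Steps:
P(F) = -107 (P(F) = -2 + (-32 - 1*73) = -2 + (-32 - 73) = -2 - 105 = -107)
P(-96) - E = -107 - 1*(-45426) = -107 + 45426 = 45319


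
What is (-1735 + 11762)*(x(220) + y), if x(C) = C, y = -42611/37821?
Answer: 83003596243/37821 ≈ 2.1946e+6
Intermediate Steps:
y = -42611/37821 (y = -42611*1/37821 = -42611/37821 ≈ -1.1266)
(-1735 + 11762)*(x(220) + y) = (-1735 + 11762)*(220 - 42611/37821) = 10027*(8278009/37821) = 83003596243/37821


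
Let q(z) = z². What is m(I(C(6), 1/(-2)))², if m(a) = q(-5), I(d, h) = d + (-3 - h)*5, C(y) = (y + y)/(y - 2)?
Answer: 625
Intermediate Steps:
C(y) = 2*y/(-2 + y) (C(y) = (2*y)/(-2 + y) = 2*y/(-2 + y))
I(d, h) = -15 + d - 5*h (I(d, h) = d + (-15 - 5*h) = -15 + d - 5*h)
m(a) = 25 (m(a) = (-5)² = 25)
m(I(C(6), 1/(-2)))² = 25² = 625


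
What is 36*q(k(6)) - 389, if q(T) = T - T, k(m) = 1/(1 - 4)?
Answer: -389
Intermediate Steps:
k(m) = -1/3 (k(m) = 1/(-3) = -1/3)
q(T) = 0
36*q(k(6)) - 389 = 36*0 - 389 = 0 - 389 = -389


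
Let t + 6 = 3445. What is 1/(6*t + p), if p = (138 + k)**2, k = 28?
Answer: 1/48190 ≈ 2.0751e-5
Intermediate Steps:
t = 3439 (t = -6 + 3445 = 3439)
p = 27556 (p = (138 + 28)**2 = 166**2 = 27556)
1/(6*t + p) = 1/(6*3439 + 27556) = 1/(20634 + 27556) = 1/48190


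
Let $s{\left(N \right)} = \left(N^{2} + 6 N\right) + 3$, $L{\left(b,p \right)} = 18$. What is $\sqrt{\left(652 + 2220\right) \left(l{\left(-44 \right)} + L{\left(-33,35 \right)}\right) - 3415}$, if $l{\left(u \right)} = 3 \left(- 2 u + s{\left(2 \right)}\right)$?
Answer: $\sqrt{970193} \approx 984.98$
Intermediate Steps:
$s{\left(N \right)} = 3 + N^{2} + 6 N$
$l{\left(u \right)} = 57 - 6 u$ ($l{\left(u \right)} = 3 \left(- 2 u + \left(3 + 2^{2} + 6 \cdot 2\right)\right) = 3 \left(- 2 u + \left(3 + 4 + 12\right)\right) = 3 \left(- 2 u + 19\right) = 3 \left(19 - 2 u\right) = 57 - 6 u$)
$\sqrt{\left(652 + 2220\right) \left(l{\left(-44 \right)} + L{\left(-33,35 \right)}\right) - 3415} = \sqrt{\left(652 + 2220\right) \left(\left(57 - -264\right) + 18\right) - 3415} = \sqrt{2872 \left(\left(57 + 264\right) + 18\right) - 3415} = \sqrt{2872 \left(321 + 18\right) - 3415} = \sqrt{2872 \cdot 339 - 3415} = \sqrt{973608 - 3415} = \sqrt{970193}$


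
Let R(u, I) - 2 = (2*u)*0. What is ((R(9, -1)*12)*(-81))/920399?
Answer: -1944/920399 ≈ -0.0021121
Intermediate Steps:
R(u, I) = 2 (R(u, I) = 2 + (2*u)*0 = 2 + 0 = 2)
((R(9, -1)*12)*(-81))/920399 = ((2*12)*(-81))/920399 = (24*(-81))*(1/920399) = -1944*1/920399 = -1944/920399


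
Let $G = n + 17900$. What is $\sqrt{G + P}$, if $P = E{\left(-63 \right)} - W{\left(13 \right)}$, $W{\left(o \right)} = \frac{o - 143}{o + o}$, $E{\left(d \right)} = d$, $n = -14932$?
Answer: $\sqrt{2910} \approx 53.944$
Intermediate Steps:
$W{\left(o \right)} = \frac{-143 + o}{2 o}$
$P = -58$ ($P = -63 - \frac{-143 + 13}{2 \cdot 13} = -63 - \frac{1}{2} \cdot \frac{1}{13} \left(-130\right) = -63 - -5 = -63 + 5 = -58$)
$G = 2968$ ($G = -14932 + 17900 = 2968$)
$\sqrt{G + P} = \sqrt{2968 - 58} = \sqrt{2910}$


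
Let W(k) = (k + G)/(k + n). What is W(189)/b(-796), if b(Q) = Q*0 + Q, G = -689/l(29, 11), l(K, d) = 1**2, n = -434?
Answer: -25/9751 ≈ -0.0025638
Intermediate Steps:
l(K, d) = 1
G = -689 (G = -689/1 = -689*1 = -689)
b(Q) = Q (b(Q) = 0 + Q = Q)
W(k) = (-689 + k)/(-434 + k) (W(k) = (k - 689)/(k - 434) = (-689 + k)/(-434 + k))
W(189)/b(-796) = ((-689 + 189)/(-434 + 189))/(-796) = (-500/(-245))*(-1/796) = -1/245*(-500)*(-1/796) = (100/49)*(-1/796) = -25/9751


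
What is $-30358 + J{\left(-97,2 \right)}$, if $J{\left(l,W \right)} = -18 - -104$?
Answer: $-30272$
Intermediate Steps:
$J{\left(l,W \right)} = 86$ ($J{\left(l,W \right)} = -18 + 104 = 86$)
$-30358 + J{\left(-97,2 \right)} = -30358 + 86 = -30272$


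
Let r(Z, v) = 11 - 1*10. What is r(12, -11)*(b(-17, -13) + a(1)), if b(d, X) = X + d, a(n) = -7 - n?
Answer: -38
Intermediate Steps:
r(Z, v) = 1 (r(Z, v) = 11 - 10 = 1)
r(12, -11)*(b(-17, -13) + a(1)) = 1*((-13 - 17) + (-7 - 1*1)) = 1*(-30 + (-7 - 1)) = 1*(-30 - 8) = 1*(-38) = -38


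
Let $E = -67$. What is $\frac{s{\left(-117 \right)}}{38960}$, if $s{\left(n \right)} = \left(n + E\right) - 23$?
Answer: $- \frac{207}{38960} \approx -0.0053131$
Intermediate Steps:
$s{\left(n \right)} = -90 + n$ ($s{\left(n \right)} = \left(n - 67\right) - 23 = \left(-67 + n\right) - 23 = -90 + n$)
$\frac{s{\left(-117 \right)}}{38960} = \frac{-90 - 117}{38960} = \left(-207\right) \frac{1}{38960} = - \frac{207}{38960}$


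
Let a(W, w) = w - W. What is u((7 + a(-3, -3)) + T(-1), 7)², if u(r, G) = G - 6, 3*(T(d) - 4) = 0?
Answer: 1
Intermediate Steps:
T(d) = 4 (T(d) = 4 + (⅓)*0 = 4 + 0 = 4)
u(r, G) = -6 + G
u((7 + a(-3, -3)) + T(-1), 7)² = (-6 + 7)² = 1² = 1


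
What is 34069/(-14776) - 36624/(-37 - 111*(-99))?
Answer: -114284989/20228344 ≈ -5.6497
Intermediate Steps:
34069/(-14776) - 36624/(-37 - 111*(-99)) = 34069*(-1/14776) - 36624/(-37 + 10989) = -34069/14776 - 36624/10952 = -34069/14776 - 36624*1/10952 = -34069/14776 - 4578/1369 = -114284989/20228344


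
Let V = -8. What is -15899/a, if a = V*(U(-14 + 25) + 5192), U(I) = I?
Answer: 15899/41624 ≈ 0.38197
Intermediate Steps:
a = -41624 (a = -8*((-14 + 25) + 5192) = -8*(11 + 5192) = -8*5203 = -41624)
-15899/a = -15899/(-41624) = -15899*(-1/41624) = 15899/41624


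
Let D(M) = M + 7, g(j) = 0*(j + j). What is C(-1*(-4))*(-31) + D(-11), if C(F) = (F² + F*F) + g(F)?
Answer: -996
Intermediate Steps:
g(j) = 0 (g(j) = 0*(2*j) = 0)
C(F) = 2*F² (C(F) = (F² + F*F) + 0 = (F² + F²) + 0 = 2*F² + 0 = 2*F²)
D(M) = 7 + M
C(-1*(-4))*(-31) + D(-11) = (2*(-1*(-4))²)*(-31) + (7 - 11) = (2*4²)*(-31) - 4 = (2*16)*(-31) - 4 = 32*(-31) - 4 = -992 - 4 = -996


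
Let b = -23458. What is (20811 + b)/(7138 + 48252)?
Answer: -2647/55390 ≈ -0.047788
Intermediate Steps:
(20811 + b)/(7138 + 48252) = (20811 - 23458)/(7138 + 48252) = -2647/55390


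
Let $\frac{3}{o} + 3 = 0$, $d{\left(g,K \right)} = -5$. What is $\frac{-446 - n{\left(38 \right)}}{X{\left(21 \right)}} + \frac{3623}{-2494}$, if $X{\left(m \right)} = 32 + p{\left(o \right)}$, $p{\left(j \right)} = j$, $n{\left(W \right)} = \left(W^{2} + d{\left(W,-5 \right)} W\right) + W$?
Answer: $- \frac{4446885}{77314} \approx -57.517$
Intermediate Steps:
$o = -1$ ($o = \frac{3}{-3 + 0} = \frac{3}{-3} = 3 \left(- \frac{1}{3}\right) = -1$)
$n{\left(W \right)} = W^{2} - 4 W$ ($n{\left(W \right)} = \left(W^{2} - 5 W\right) + W = W^{2} - 4 W$)
$X{\left(m \right)} = 31$ ($X{\left(m \right)} = 32 - 1 = 31$)
$\frac{-446 - n{\left(38 \right)}}{X{\left(21 \right)}} + \frac{3623}{-2494} = \frac{-446 - 38 \left(-4 + 38\right)}{31} + \frac{3623}{-2494} = \left(-446 - 38 \cdot 34\right) \frac{1}{31} + 3623 \left(- \frac{1}{2494}\right) = \left(-446 - 1292\right) \frac{1}{31} - \frac{3623}{2494} = \left(-1738\right) \frac{1}{31} - \frac{3623}{2494} = - \frac{1738}{31} - \frac{3623}{2494} = - \frac{4446885}{77314}$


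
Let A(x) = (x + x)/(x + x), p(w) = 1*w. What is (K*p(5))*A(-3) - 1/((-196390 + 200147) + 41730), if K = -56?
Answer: -12736361/45487 ≈ -280.00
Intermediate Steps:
p(w) = w
A(x) = 1 (A(x) = (2*x)/((2*x)) = (2*x)*(1/(2*x)) = 1)
(K*p(5))*A(-3) - 1/((-196390 + 200147) + 41730) = -56*5*1 - 1/((-196390 + 200147) + 41730) = -280*1 - 1/(3757 + 41730) = -280 - 1/45487 = -12736361/45487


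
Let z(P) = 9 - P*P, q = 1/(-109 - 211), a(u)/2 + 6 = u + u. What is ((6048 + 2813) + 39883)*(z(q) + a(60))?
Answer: 147869792307/12800 ≈ 1.1552e+7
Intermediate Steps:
a(u) = -12 + 4*u (a(u) = -12 + 2*(u + u) = -12 + 2*(2*u) = -12 + 4*u)
q = -1/320 (q = 1/(-320) = -1/320 ≈ -0.0031250)
z(P) = 9 - P**2
((6048 + 2813) + 39883)*(z(q) + a(60)) = ((6048 + 2813) + 39883)*((9 - (-1/320)**2) + (-12 + 4*60)) = (8861 + 39883)*((9 - 1*1/102400) + (-12 + 240)) = 48744*((9 - 1/102400) + 228) = 48744*(921599/102400 + 228) = 48744*(24268799/102400) = 147869792307/12800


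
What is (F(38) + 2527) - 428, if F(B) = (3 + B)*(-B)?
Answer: 541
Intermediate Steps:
F(B) = -B*(3 + B)
(F(38) + 2527) - 428 = (-1*38*(3 + 38) + 2527) - 428 = (-1*38*41 + 2527) - 428 = (-1558 + 2527) - 428 = 969 - 428 = 541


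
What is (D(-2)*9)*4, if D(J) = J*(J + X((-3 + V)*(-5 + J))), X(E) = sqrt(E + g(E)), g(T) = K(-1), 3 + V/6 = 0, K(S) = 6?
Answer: 144 - 216*sqrt(17) ≈ -746.59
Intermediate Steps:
V = -18 (V = -18 + 6*0 = -18 + 0 = -18)
g(T) = 6
X(E) = sqrt(6 + E) (X(E) = sqrt(E + 6) = sqrt(6 + E))
D(J) = J*(J + sqrt(111 - 21*J)) (D(J) = J*(J + sqrt(6 + (-3 - 18)*(-5 + J))) = J*(J + sqrt(6 - 21*(-5 + J))) = J*(J + sqrt(6 + (105 - 21*J))) = J*(J + sqrt(111 - 21*J)))
(D(-2)*9)*4 = (-2*(-2 + sqrt(111 - 21*(-2)))*9)*4 = (-2*(-2 + sqrt(111 + 42))*9)*4 = (-2*(-2 + sqrt(153))*9)*4 = (-2*(-2 + 3*sqrt(17))*9)*4 = ((4 - 6*sqrt(17))*9)*4 = (36 - 54*sqrt(17))*4 = 144 - 216*sqrt(17)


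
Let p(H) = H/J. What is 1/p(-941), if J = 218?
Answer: -218/941 ≈ -0.23167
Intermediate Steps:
p(H) = H/218
1/p(-941) = 1/((1/218)*(-941)) = 1/(-941/218) = -218/941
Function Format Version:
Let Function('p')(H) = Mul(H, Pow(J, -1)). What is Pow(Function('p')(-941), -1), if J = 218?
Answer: Rational(-218, 941) ≈ -0.23167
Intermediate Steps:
Function('p')(H) = Mul(Rational(1, 218), H) (Function('p')(H) = Mul(H, Pow(218, -1)) = Mul(H, Rational(1, 218)) = Mul(Rational(1, 218), H))
Pow(Function('p')(-941), -1) = Pow(Mul(Rational(1, 218), -941), -1) = Pow(Rational(-941, 218), -1) = Rational(-218, 941)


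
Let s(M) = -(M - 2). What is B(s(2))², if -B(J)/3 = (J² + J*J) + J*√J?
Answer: 0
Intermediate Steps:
s(M) = 2 - M (s(M) = -(-2 + M) = 2 - M)
B(J) = -6*J² - 3*J^(3/2) (B(J) = -3*((J² + J*J) + J*√J) = -3*((J² + J²) + J^(3/2)) = -3*(2*J² + J^(3/2)) = -3*(J^(3/2) + 2*J²) = -6*J² - 3*J^(3/2))
B(s(2))² = (-6*(2 - 1*2)² - 3*(2 - 1*2)^(3/2))² = (-6*(2 - 2)² - 3*(2 - 2)^(3/2))² = (-6*0² - 3*0^(3/2))² = (-6*0 - 3*0)² = (0 + 0)² = 0² = 0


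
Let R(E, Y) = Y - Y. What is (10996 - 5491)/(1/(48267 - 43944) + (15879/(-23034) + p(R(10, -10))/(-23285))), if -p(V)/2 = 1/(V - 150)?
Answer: -879066130061250/110045583563 ≈ -7988.2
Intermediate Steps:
R(E, Y) = 0
p(V) = -2/(-150 + V) (p(V) = -2/(V - 150) = -2/(-150 + V))
(10996 - 5491)/(1/(48267 - 43944) + (15879/(-23034) + p(R(10, -10))/(-23285))) = (10996 - 5491)/(1/(48267 - 43944) + (15879/(-23034) - 2/(-150 + 0)/(-23285))) = 5505/(1/4323 + (15879*(-1/23034) - 2/(-150)*(-1/23285))) = 5505/(1/4323 + (-5293/7678 - 2*(-1/150)*(-1/23285))) = 5505/(1/4323 + (-5293/7678 + (1/75)*(-1/23285))) = 5505/(1/4323 + (-5293/7678 - 1/1746375)) = 5505/(1/4323 - 9243570553/13408667250) = 5505/(-110045583563/159685037250) = 5505*(-159685037250/110045583563) = -879066130061250/110045583563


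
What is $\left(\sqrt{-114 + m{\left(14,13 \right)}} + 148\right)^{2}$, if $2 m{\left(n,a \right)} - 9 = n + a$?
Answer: $21808 + 1184 i \sqrt{6} \approx 21808.0 + 2900.2 i$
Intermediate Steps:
$m{\left(n,a \right)} = \frac{9}{2} + \frac{a}{2} + \frac{n}{2}$ ($m{\left(n,a \right)} = \frac{9}{2} + \frac{n + a}{2} = \frac{9}{2} + \frac{a + n}{2} = \frac{9}{2} + \left(\frac{a}{2} + \frac{n}{2}\right) = \frac{9}{2} + \frac{a}{2} + \frac{n}{2}$)
$\left(\sqrt{-114 + m{\left(14,13 \right)}} + 148\right)^{2} = \left(\sqrt{-114 + \left(\frac{9}{2} + \frac{1}{2} \cdot 13 + \frac{1}{2} \cdot 14\right)} + 148\right)^{2} = \left(\sqrt{-114 + \left(\frac{9}{2} + \frac{13}{2} + 7\right)} + 148\right)^{2} = \left(\sqrt{-114 + 18} + 148\right)^{2} = \left(\sqrt{-96} + 148\right)^{2} = \left(4 i \sqrt{6} + 148\right)^{2} = \left(148 + 4 i \sqrt{6}\right)^{2}$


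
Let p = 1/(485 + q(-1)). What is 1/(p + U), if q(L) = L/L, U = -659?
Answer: -486/320273 ≈ -0.0015175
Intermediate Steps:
q(L) = 1
p = 1/486 (p = 1/(485 + 1) = 1/486 ≈ 0.0020576)
1/(p + U) = 1/(1/486 - 659) = 1/(-320273/486) = -486/320273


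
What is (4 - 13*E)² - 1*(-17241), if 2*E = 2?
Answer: 17322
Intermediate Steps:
E = 1 (E = (½)*2 = 1)
(4 - 13*E)² - 1*(-17241) = (4 - 13*1)² - 1*(-17241) = (4 - 13)² + 17241 = (-9)² + 17241 = 81 + 17241 = 17322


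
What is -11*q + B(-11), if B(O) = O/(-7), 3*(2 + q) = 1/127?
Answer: 62788/2667 ≈ 23.543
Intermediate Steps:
q = -761/381 (q = -2 + (⅓)/127 = -2 + (⅓)*(1/127) = -2 + 1/381 = -761/381 ≈ -1.9974)
B(O) = -O/7 (B(O) = O*(-⅐) = -O/7)
-11*q + B(-11) = -11*(-761/381) - ⅐*(-11) = 8371/381 + 11/7 = 62788/2667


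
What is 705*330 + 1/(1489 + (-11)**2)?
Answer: 374566501/1610 ≈ 2.3265e+5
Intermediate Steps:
705*330 + 1/(1489 + (-11)**2) = 232650 + 1/(1489 + 121) = 232650 + 1/1610 = 374566501/1610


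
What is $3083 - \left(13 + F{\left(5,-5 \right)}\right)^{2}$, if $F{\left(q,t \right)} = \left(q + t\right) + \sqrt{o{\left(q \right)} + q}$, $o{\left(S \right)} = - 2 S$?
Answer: $2919 - 26 i \sqrt{5} \approx 2919.0 - 58.138 i$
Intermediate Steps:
$F{\left(q,t \right)} = q + t + \sqrt{- q}$ ($F{\left(q,t \right)} = \left(q + t\right) + \sqrt{- 2 q + q} = \left(q + t\right) + \sqrt{- q} = q + t + \sqrt{- q}$)
$3083 - \left(13 + F{\left(5,-5 \right)}\right)^{2} = 3083 - \left(13 + \left(5 - 5 + \sqrt{\left(-1\right) 5}\right)\right)^{2} = 3083 - \left(13 + \left(5 - 5 + \sqrt{-5}\right)\right)^{2} = 3083 - \left(13 + \left(5 - 5 + i \sqrt{5}\right)\right)^{2} = 3083 - \left(13 + i \sqrt{5}\right)^{2}$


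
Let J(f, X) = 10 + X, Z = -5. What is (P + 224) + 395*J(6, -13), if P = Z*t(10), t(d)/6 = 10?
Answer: -1261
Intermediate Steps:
t(d) = 60 (t(d) = 6*10 = 60)
P = -300 (P = -5*60 = -300)
(P + 224) + 395*J(6, -13) = (-300 + 224) + 395*(10 - 13) = -76 + 395*(-3) = -76 - 1185 = -1261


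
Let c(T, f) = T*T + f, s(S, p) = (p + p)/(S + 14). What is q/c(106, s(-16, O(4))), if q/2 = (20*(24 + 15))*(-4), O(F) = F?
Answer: -5/9 ≈ -0.55556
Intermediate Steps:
s(S, p) = 2*p/(14 + S) (s(S, p) = (2*p)/(14 + S) = 2*p/(14 + S))
c(T, f) = f + T² (c(T, f) = T² + f = f + T²)
q = -6240 (q = 2*((20*(24 + 15))*(-4)) = 2*((20*39)*(-4)) = 2*(780*(-4)) = 2*(-3120) = -6240)
q/c(106, s(-16, O(4))) = -6240/(2*4/(14 - 16) + 106²) = -6240/(2*4/(-2) + 11236) = -6240/(2*4*(-½) + 11236) = -6240/(-4 + 11236) = -6240/11232 = -6240*1/11232 = -5/9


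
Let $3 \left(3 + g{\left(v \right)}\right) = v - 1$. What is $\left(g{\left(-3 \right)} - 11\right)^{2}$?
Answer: $\frac{2116}{9} \approx 235.11$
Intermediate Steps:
$g{\left(v \right)} = - \frac{10}{3} + \frac{v}{3}$ ($g{\left(v \right)} = -3 + \frac{v - 1}{3} = -3 + \frac{-1 + v}{3} = -3 + \left(- \frac{1}{3} + \frac{v}{3}\right) = - \frac{10}{3} + \frac{v}{3}$)
$\left(g{\left(-3 \right)} - 11\right)^{2} = \left(\left(- \frac{10}{3} + \frac{1}{3} \left(-3\right)\right) - 11\right)^{2} = \left(\left(- \frac{10}{3} - 1\right) - 11\right)^{2} = \left(- \frac{13}{3} - 11\right)^{2} = \left(- \frac{46}{3}\right)^{2} = \frac{2116}{9}$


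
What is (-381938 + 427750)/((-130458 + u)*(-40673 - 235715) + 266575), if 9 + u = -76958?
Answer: 45812/57330047475 ≈ 7.9909e-7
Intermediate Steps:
u = -76967 (u = -9 - 76958 = -76967)
(-381938 + 427750)/((-130458 + u)*(-40673 - 235715) + 266575) = (-381938 + 427750)/((-130458 - 76967)*(-40673 - 235715) + 266575) = 45812/(-207425*(-276388) + 266575) = 45812/(57329780900 + 266575) = 45812/57330047475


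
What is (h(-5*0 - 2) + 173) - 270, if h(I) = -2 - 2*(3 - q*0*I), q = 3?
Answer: -105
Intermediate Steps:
h(I) = -8 (h(I) = -2 - 2*(3 - 3*0*I) = -2 - 2*(3 - 0*I) = -2 - 2*(3 - 1*0) = -2 - 2*(3 + 0) = -2 - 2*3 = -2 - 6 = -8)
(h(-5*0 - 2) + 173) - 270 = (-8 + 173) - 270 = 165 - 270 = -105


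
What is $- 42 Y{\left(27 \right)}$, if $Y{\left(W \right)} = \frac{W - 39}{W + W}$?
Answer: $\frac{28}{3} \approx 9.3333$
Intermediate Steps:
$Y{\left(W \right)} = \frac{-39 + W}{2 W}$
$- 42 Y{\left(27 \right)} = - 42 \frac{-39 + 27}{2 \cdot 27} = - 42 \cdot \frac{1}{2} \cdot \frac{1}{27} \left(-12\right) = \left(-42\right) \left(- \frac{2}{9}\right) = \frac{28}{3}$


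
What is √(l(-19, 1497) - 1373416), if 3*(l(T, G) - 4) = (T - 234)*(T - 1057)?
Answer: 2*I*√2886006/3 ≈ 1132.6*I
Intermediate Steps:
l(T, G) = 4 + (-1057 + T)*(-234 + T)/3 (l(T, G) = 4 + ((T - 234)*(T - 1057))/3 = 4 + ((-234 + T)*(-1057 + T))/3 = 4 + ((-1057 + T)*(-234 + T))/3 = 4 + (-1057 + T)*(-234 + T)/3)
√(l(-19, 1497) - 1373416) = √((82450 - 1291/3*(-19) + (⅓)*(-19)²) - 1373416) = √((82450 + 24529/3 + (⅓)*361) - 1373416) = √((82450 + 24529/3 + 361/3) - 1373416) = √(272240/3 - 1373416) = √(-3848008/3) = 2*I*√2886006/3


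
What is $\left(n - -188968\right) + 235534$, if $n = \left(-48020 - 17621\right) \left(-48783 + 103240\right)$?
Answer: $-3574187435$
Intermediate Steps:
$n = -3574611937$ ($n = \left(-65641\right) 54457 = -3574611937$)
$\left(n - -188968\right) + 235534 = \left(-3574611937 - -188968\right) + 235534 = \left(-3574611937 + 188968\right) + 235534 = -3574422969 + 235534 = -3574187435$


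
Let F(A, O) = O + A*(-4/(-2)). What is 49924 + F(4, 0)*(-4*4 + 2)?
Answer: 49812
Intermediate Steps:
F(A, O) = O + 2*A (F(A, O) = O + A*(-4*(-½)) = O + A*2 = O + 2*A)
49924 + F(4, 0)*(-4*4 + 2) = 49924 + (0 + 2*4)*(-4*4 + 2) = 49924 + (0 + 8)*(-16 + 2) = 49924 + 8*(-14) = 49924 - 112 = 49812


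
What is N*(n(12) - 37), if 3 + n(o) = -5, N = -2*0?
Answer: 0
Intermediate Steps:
N = 0
n(o) = -8 (n(o) = -3 - 5 = -8)
N*(n(12) - 37) = 0*(-8 - 37) = 0*(-45) = 0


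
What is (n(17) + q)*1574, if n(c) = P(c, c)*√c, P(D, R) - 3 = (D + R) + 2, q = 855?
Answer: 1345770 + 61386*√17 ≈ 1.5989e+6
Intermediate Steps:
P(D, R) = 5 + D + R (P(D, R) = 3 + ((D + R) + 2) = 3 + (2 + D + R) = 5 + D + R)
n(c) = √c*(5 + 2*c) (n(c) = (5 + c + c)*√c = (5 + 2*c)*√c = √c*(5 + 2*c))
(n(17) + q)*1574 = (√17*(5 + 2*17) + 855)*1574 = (√17*(5 + 34) + 855)*1574 = (√17*39 + 855)*1574 = (39*√17 + 855)*1574 = (855 + 39*√17)*1574 = 1345770 + 61386*√17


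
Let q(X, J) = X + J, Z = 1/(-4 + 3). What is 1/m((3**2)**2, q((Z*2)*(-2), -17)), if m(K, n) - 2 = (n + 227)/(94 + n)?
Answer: 81/376 ≈ 0.21543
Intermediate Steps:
Z = -1 (Z = 1/(-1) = -1)
q(X, J) = J + X
m(K, n) = 2 + (227 + n)/(94 + n) (m(K, n) = 2 + (n + 227)/(94 + n) = 2 + (227 + n)/(94 + n))
1/m((3**2)**2, q((Z*2)*(-2), -17)) = 1/((415 + 3*(-17 - 1*2*(-2)))/(94 + (-17 - 1*2*(-2)))) = 1/((415 + 3*(-17 - 2*(-2)))/(94 + (-17 - 2*(-2)))) = 1/((415 + 3*(-17 + 4))/(94 + (-17 + 4))) = 1/((415 + 3*(-13))/(94 - 13)) = 1/((415 - 39)/81) = 1/((1/81)*376) = 1/(376/81) = 81/376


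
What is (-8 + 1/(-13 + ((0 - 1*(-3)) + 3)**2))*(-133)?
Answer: 24339/23 ≈ 1058.2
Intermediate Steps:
(-8 + 1/(-13 + ((0 - 1*(-3)) + 3)**2))*(-133) = (-8 + 1/(-13 + ((0 + 3) + 3)**2))*(-133) = (-8 + 1/(-13 + (3 + 3)**2))*(-133) = (-8 + 1/(-13 + 6**2))*(-133) = (-8 + 1/(-13 + 36))*(-133) = (-8 + 1/23)*(-133) = -183/23*(-133) = 24339/23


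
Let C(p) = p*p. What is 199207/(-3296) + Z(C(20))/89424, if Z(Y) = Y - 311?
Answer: -1113349589/18421344 ≈ -60.438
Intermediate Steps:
C(p) = p**2
Z(Y) = -311 + Y
199207/(-3296) + Z(C(20))/89424 = 199207/(-3296) + (-311 + 20**2)/89424 = 199207*(-1/3296) + (-311 + 400)*(1/89424) = -199207/3296 + 89*(1/89424) = -199207/3296 + 89/89424 = -1113349589/18421344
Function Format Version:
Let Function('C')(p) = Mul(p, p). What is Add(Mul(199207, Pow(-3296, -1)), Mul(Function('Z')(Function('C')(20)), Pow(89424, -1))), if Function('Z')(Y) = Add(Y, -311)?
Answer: Rational(-1113349589, 18421344) ≈ -60.438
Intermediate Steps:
Function('C')(p) = Pow(p, 2)
Function('Z')(Y) = Add(-311, Y)
Add(Mul(199207, Pow(-3296, -1)), Mul(Function('Z')(Function('C')(20)), Pow(89424, -1))) = Add(Mul(199207, Pow(-3296, -1)), Mul(Add(-311, Pow(20, 2)), Pow(89424, -1))) = Add(Mul(199207, Rational(-1, 3296)), Mul(Add(-311, 400), Rational(1, 89424))) = Add(Rational(-199207, 3296), Mul(89, Rational(1, 89424))) = Add(Rational(-199207, 3296), Rational(89, 89424)) = Rational(-1113349589, 18421344)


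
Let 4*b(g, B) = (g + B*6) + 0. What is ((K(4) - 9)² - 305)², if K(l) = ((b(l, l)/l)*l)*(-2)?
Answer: 50176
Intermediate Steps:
b(g, B) = g/4 + 3*B/2 (b(g, B) = ((g + B*6) + 0)/4 = ((g + 6*B) + 0)/4 = (g + 6*B)/4 = g/4 + 3*B/2)
K(l) = -7*l/2 (K(l) = (((l/4 + 3*l/2)/l)*l)*(-2) = (((7*l/4)/l)*l)*(-2) = (7*l/4)*(-2) = -7*l/2)
((K(4) - 9)² - 305)² = ((-7/2*4 - 9)² - 305)² = ((-14 - 9)² - 305)² = ((-23)² - 305)² = (529 - 305)² = 224² = 50176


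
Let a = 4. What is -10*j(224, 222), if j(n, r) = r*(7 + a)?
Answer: -24420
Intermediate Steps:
j(n, r) = 11*r (j(n, r) = r*(7 + 4) = r*11 = 11*r)
-10*j(224, 222) = -110*222 = -10*2442 = -24420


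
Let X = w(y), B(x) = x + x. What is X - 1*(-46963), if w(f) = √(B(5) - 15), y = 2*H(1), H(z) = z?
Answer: 46963 + I*√5 ≈ 46963.0 + 2.2361*I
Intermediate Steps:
B(x) = 2*x
y = 2 (y = 2*1 = 2)
w(f) = I*√5 (w(f) = √(2*5 - 15) = √(10 - 15) = √(-5) = I*√5)
X = I*√5 ≈ 2.2361*I
X - 1*(-46963) = I*√5 - 1*(-46963) = I*√5 + 46963 = 46963 + I*√5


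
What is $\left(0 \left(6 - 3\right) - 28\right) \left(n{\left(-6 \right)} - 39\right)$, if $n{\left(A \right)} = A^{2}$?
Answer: $84$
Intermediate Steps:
$\left(0 \left(6 - 3\right) - 28\right) \left(n{\left(-6 \right)} - 39\right) = \left(0 \left(6 - 3\right) - 28\right) \left(\left(-6\right)^{2} - 39\right) = \left(0 \cdot 3 - 28\right) \left(36 - 39\right) = \left(0 - 28\right) \left(-3\right) = \left(-28\right) \left(-3\right) = 84$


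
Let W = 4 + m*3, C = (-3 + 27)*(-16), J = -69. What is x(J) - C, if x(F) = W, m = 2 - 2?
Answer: 388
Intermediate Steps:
m = 0
C = -384 (C = 24*(-16) = -384)
W = 4 (W = 4 + 0*3 = 4 + 0 = 4)
x(F) = 4
x(J) - C = 4 - 1*(-384) = 4 + 384 = 388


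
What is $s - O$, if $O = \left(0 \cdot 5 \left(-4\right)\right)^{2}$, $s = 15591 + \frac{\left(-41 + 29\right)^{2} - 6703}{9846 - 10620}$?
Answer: $\frac{12073993}{774} \approx 15599.0$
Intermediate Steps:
$s = \frac{12073993}{774}$ ($s = 15591 + \frac{\left(-12\right)^{2} - 6703}{-774} = 15591 + \left(144 - 6703\right) \left(- \frac{1}{774}\right) = 15591 - - \frac{6559}{774} = 15591 + \frac{6559}{774} = \frac{12073993}{774} \approx 15599.0$)
$O = 0$ ($O = \left(0 \left(-4\right)\right)^{2} = 0^{2} = 0$)
$s - O = \frac{12073993}{774} - 0 = \frac{12073993}{774} + 0 = \frac{12073993}{774}$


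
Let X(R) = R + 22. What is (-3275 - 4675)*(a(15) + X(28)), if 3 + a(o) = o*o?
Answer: -2162400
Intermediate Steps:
a(o) = -3 + o² (a(o) = -3 + o*o = -3 + o²)
X(R) = 22 + R
(-3275 - 4675)*(a(15) + X(28)) = (-3275 - 4675)*((-3 + 15²) + (22 + 28)) = -7950*((-3 + 225) + 50) = -7950*(222 + 50) = -7950*272 = -2162400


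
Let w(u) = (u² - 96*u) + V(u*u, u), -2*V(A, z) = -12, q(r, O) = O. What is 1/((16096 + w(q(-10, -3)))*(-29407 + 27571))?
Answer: -1/30108564 ≈ -3.3213e-8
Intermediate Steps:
V(A, z) = 6 (V(A, z) = -½*(-12) = 6)
w(u) = 6 + u² - 96*u (w(u) = (u² - 96*u) + 6 = 6 + u² - 96*u)
1/((16096 + w(q(-10, -3)))*(-29407 + 27571)) = 1/((16096 + (6 + (-3)² - 96*(-3)))*(-29407 + 27571)) = 1/((16096 + (6 + 9 + 288))*(-1836)) = 1/((16096 + 303)*(-1836)) = 1/(16399*(-1836)) = 1/(-30108564) = -1/30108564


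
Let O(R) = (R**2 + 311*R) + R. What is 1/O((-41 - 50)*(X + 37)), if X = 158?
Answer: 1/309348585 ≈ 3.2326e-9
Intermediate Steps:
O(R) = R**2 + 312*R
1/O((-41 - 50)*(X + 37)) = 1/(((-41 - 50)*(158 + 37))*(312 + (-41 - 50)*(158 + 37))) = 1/((-91*195)*(312 - 91*195)) = 1/(-17745*(312 - 17745)) = 1/(-17745*(-17433)) = 1/309348585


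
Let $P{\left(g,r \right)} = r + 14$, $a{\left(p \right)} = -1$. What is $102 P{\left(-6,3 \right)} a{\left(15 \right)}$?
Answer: $-1734$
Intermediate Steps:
$P{\left(g,r \right)} = 14 + r$
$102 P{\left(-6,3 \right)} a{\left(15 \right)} = 102 \left(14 + 3\right) \left(-1\right) = 102 \cdot 17 \left(-1\right) = 1734 \left(-1\right) = -1734$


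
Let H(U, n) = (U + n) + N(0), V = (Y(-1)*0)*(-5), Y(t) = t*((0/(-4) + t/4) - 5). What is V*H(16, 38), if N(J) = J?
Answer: 0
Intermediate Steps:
Y(t) = t*(-5 + t/4) (Y(t) = t*((0*(-1/4) + t*(1/4)) - 5) = t*((0 + t/4) - 5) = t*(t/4 - 5) = t*(-5 + t/4))
V = 0 (V = (((1/4)*(-1)*(-20 - 1))*0)*(-5) = (((1/4)*(-1)*(-21))*0)*(-5) = ((21/4)*0)*(-5) = 0*(-5) = 0)
H(U, n) = U + n (H(U, n) = (U + n) + 0 = U + n)
V*H(16, 38) = 0*(16 + 38) = 0*54 = 0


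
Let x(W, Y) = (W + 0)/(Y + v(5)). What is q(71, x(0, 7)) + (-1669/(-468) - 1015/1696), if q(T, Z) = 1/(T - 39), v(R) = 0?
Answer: 297551/99216 ≈ 2.9990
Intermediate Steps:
x(W, Y) = W/Y (x(W, Y) = (W + 0)/(Y + 0) = W/Y)
q(T, Z) = 1/(-39 + T)
q(71, x(0, 7)) + (-1669/(-468) - 1015/1696) = 1/(-39 + 71) + (-1669/(-468) - 1015/1696) = 1/32 + (-1669*(-1/468) - 1015*1/1696) = 1/32 + (1669/468 - 1015/1696) = 1/32 + 588901/198432 = 297551/99216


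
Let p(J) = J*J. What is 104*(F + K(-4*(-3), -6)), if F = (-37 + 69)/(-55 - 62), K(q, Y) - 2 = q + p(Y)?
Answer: 46544/9 ≈ 5171.6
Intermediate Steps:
p(J) = J²
K(q, Y) = 2 + q + Y² (K(q, Y) = 2 + (q + Y²) = 2 + q + Y²)
F = -32/117 (F = 32/(-117) = 32*(-1/117) = -32/117 ≈ -0.27350)
104*(F + K(-4*(-3), -6)) = 104*(-32/117 + (2 - 4*(-3) + (-6)²)) = 104*(-32/117 + (2 + 12 + 36)) = 104*(-32/117 + 50) = 104*(5818/117) = 46544/9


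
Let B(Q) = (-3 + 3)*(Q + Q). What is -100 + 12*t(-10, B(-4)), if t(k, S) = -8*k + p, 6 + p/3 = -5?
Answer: 464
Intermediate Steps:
B(Q) = 0 (B(Q) = 0*(2*Q) = 0)
p = -33 (p = -18 + 3*(-5) = -18 - 15 = -33)
t(k, S) = -33 - 8*k (t(k, S) = -8*k - 33 = -33 - 8*k)
-100 + 12*t(-10, B(-4)) = -100 + 12*(-33 - 8*(-10)) = -100 + 12*(-33 + 80) = -100 + 12*47 = -100 + 564 = 464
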